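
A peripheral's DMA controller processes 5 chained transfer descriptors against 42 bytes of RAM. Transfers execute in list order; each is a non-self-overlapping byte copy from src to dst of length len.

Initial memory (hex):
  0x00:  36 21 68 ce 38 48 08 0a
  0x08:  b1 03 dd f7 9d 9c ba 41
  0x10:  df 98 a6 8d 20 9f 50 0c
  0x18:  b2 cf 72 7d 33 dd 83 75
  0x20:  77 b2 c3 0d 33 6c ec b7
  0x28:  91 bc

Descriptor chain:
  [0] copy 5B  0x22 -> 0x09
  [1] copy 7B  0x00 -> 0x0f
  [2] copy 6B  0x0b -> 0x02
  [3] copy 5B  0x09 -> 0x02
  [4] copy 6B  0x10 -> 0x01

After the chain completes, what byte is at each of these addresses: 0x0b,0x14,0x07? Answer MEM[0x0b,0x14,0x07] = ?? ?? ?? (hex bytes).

MEM[0x0b,0x14,0x07] = 33 48 21

  after D0: wrote 5B at 0x09 = c30d336cec
  after D1: wrote 7B at 0x0f = 362168ce384808
  after D2: wrote 6B at 0x02 = 336cecba3621
  after D3: wrote 5B at 0x02 = c30d336cec
  after D4: wrote 6B at 0x01 = 2168ce384808
query mem[0x0b]=0x33, mem[0x14]=0x48, mem[0x07]=0x21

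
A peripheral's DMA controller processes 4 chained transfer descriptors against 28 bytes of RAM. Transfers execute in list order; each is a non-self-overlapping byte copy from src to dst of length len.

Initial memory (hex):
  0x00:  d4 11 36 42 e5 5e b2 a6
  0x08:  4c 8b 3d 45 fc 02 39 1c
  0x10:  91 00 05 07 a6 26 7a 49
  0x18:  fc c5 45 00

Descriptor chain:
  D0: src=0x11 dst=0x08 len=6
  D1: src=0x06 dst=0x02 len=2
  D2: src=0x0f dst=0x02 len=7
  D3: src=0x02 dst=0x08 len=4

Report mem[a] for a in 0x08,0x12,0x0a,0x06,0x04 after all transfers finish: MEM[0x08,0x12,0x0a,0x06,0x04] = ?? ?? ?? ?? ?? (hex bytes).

[0] 0x11->0x08 len=6 : 00 05 07 a6 26 7a
[1] 0x06->0x02 len=2 : b2 a6
[2] 0x0f->0x02 len=7 : 1c 91 00 05 07 a6 26
[3] 0x02->0x08 len=4 : 1c 91 00 05
query mem[0x08]=0x1c, mem[0x12]=0x05, mem[0x0a]=0x00, mem[0x06]=0x07, mem[0x04]=0x00

MEM[0x08,0x12,0x0a,0x06,0x04] = 1c 05 00 07 00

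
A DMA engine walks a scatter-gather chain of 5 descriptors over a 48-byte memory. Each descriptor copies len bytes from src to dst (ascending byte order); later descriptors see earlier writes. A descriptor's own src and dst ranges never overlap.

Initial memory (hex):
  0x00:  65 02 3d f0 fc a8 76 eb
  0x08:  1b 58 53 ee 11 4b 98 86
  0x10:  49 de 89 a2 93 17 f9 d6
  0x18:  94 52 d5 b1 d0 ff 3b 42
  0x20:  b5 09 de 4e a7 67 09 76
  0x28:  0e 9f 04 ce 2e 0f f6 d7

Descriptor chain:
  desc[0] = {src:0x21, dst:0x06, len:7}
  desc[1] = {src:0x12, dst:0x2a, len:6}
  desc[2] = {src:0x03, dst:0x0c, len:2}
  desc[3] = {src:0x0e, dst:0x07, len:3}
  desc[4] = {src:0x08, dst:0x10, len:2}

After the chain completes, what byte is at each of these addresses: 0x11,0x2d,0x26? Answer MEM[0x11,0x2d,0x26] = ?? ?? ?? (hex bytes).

[0] 0x21->0x06 len=7 : 09 de 4e a7 67 09 76
[1] 0x12->0x2a len=6 : 89 a2 93 17 f9 d6
[2] 0x03->0x0c len=2 : f0 fc
[3] 0x0e->0x07 len=3 : 98 86 49
[4] 0x08->0x10 len=2 : 86 49
query mem[0x11]=0x49, mem[0x2d]=0x17, mem[0x26]=0x09

MEM[0x11,0x2d,0x26] = 49 17 09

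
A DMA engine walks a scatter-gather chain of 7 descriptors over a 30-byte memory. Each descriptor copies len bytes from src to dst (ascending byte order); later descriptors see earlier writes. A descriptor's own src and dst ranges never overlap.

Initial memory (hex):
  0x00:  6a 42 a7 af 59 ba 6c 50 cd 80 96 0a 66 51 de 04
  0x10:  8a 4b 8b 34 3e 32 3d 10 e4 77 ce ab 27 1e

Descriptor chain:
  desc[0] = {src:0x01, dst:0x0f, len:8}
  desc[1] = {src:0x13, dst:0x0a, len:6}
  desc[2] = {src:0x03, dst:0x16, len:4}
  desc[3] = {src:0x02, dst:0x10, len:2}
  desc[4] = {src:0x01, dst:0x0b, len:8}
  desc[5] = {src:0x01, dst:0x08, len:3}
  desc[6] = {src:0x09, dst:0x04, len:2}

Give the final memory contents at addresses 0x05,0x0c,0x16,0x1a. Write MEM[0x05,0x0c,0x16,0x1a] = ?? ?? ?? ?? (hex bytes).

  after D0: wrote 8B at 0x0f = 42a7af59ba6c50cd
  after D1: wrote 6B at 0x0a = ba6c50cd10e4
  after D2: wrote 4B at 0x16 = af59ba6c
  after D3: wrote 2B at 0x10 = a7af
  after D4: wrote 8B at 0x0b = 42a7af59ba6c50cd
  after D5: wrote 3B at 0x08 = 42a7af
  after D6: wrote 2B at 0x04 = a7af
query mem[0x05]=0xaf, mem[0x0c]=0xa7, mem[0x16]=0xaf, mem[0x1a]=0xce

MEM[0x05,0x0c,0x16,0x1a] = af a7 af ce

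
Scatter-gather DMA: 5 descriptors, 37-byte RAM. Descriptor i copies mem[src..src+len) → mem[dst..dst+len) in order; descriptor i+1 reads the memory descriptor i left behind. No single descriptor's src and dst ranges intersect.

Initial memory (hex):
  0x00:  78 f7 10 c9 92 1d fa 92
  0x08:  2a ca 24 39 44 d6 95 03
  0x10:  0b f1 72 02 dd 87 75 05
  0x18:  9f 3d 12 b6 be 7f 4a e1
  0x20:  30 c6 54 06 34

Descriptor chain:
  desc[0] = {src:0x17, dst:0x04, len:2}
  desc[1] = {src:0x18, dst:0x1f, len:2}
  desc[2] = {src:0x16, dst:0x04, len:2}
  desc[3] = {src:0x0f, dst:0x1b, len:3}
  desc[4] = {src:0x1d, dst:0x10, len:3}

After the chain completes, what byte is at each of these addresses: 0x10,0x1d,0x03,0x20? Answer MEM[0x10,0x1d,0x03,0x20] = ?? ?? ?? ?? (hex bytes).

  after D0: wrote 2B at 0x04 = 059f
  after D1: wrote 2B at 0x1f = 9f3d
  after D2: wrote 2B at 0x04 = 7505
  after D3: wrote 3B at 0x1b = 030bf1
  after D4: wrote 3B at 0x10 = f14a9f
query mem[0x10]=0xf1, mem[0x1d]=0xf1, mem[0x03]=0xc9, mem[0x20]=0x3d

MEM[0x10,0x1d,0x03,0x20] = f1 f1 c9 3d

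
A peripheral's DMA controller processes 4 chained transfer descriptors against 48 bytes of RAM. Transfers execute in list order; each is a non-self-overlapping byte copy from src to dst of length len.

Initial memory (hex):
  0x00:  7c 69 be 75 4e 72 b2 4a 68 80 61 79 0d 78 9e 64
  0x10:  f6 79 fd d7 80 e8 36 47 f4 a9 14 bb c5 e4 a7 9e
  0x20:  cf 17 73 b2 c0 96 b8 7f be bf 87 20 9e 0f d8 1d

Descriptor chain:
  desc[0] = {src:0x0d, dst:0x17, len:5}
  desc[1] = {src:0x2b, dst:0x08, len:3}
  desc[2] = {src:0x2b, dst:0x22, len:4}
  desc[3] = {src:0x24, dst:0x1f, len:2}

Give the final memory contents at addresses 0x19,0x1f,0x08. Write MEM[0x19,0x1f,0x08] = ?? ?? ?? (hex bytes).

MEM[0x19,0x1f,0x08] = 64 0f 20

[0] 0x0d->0x17 len=5 : 78 9e 64 f6 79
[1] 0x2b->0x08 len=3 : 20 9e 0f
[2] 0x2b->0x22 len=4 : 20 9e 0f d8
[3] 0x24->0x1f len=2 : 0f d8
query mem[0x19]=0x64, mem[0x1f]=0x0f, mem[0x08]=0x20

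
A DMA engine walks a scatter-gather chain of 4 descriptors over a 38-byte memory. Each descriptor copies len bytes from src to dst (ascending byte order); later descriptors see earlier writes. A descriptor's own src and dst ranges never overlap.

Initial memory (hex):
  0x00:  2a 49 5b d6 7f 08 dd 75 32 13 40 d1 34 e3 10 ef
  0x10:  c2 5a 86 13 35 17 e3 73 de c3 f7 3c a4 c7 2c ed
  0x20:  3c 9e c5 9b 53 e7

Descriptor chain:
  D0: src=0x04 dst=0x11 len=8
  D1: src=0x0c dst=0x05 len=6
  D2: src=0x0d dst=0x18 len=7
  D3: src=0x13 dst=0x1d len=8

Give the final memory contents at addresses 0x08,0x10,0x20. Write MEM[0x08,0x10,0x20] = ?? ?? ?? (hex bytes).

  after D0: wrote 8B at 0x11 = 7f08dd75321340d1
  after D1: wrote 6B at 0x05 = 34e310efc27f
  after D2: wrote 7B at 0x18 = e310efc27f08dd
  after D3: wrote 8B at 0x1d = dd75321340e310ef
query mem[0x08]=0xef, mem[0x10]=0xc2, mem[0x20]=0x13

MEM[0x08,0x10,0x20] = ef c2 13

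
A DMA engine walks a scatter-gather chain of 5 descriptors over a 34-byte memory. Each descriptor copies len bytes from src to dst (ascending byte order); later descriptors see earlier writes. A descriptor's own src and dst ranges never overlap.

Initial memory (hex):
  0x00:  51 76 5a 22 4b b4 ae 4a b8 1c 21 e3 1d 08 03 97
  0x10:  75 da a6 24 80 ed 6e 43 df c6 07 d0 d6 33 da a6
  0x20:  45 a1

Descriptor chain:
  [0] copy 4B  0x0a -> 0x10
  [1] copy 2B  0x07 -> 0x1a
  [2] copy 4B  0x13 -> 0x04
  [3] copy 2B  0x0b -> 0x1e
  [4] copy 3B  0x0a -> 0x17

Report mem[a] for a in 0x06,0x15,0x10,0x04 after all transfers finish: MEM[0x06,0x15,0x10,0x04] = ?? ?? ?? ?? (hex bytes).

  after D0: wrote 4B at 0x10 = 21e31d08
  after D1: wrote 2B at 0x1a = 4ab8
  after D2: wrote 4B at 0x04 = 0880ed6e
  after D3: wrote 2B at 0x1e = e31d
  after D4: wrote 3B at 0x17 = 21e31d
query mem[0x06]=0xed, mem[0x15]=0xed, mem[0x10]=0x21, mem[0x04]=0x08

MEM[0x06,0x15,0x10,0x04] = ed ed 21 08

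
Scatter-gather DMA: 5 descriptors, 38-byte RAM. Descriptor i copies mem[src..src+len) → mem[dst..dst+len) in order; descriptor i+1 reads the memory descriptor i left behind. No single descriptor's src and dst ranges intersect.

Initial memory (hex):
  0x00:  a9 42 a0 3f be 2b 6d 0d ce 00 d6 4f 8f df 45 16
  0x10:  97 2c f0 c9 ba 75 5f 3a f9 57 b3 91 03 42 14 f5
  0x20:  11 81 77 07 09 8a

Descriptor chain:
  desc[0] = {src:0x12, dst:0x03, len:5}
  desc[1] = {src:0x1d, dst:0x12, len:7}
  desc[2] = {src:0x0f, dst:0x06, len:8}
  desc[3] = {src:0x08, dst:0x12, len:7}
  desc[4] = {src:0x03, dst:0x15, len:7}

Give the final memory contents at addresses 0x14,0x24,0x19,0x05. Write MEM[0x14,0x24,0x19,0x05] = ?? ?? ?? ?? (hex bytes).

[0] 0x12->0x03 len=5 : f0 c9 ba 75 5f
[1] 0x1d->0x12 len=7 : 42 14 f5 11 81 77 07
[2] 0x0f->0x06 len=8 : 16 97 2c 42 14 f5 11 81
[3] 0x08->0x12 len=7 : 2c 42 14 f5 11 81 45
[4] 0x03->0x15 len=7 : f0 c9 ba 16 97 2c 42
query mem[0x14]=0x14, mem[0x24]=0x09, mem[0x19]=0x97, mem[0x05]=0xba

MEM[0x14,0x24,0x19,0x05] = 14 09 97 ba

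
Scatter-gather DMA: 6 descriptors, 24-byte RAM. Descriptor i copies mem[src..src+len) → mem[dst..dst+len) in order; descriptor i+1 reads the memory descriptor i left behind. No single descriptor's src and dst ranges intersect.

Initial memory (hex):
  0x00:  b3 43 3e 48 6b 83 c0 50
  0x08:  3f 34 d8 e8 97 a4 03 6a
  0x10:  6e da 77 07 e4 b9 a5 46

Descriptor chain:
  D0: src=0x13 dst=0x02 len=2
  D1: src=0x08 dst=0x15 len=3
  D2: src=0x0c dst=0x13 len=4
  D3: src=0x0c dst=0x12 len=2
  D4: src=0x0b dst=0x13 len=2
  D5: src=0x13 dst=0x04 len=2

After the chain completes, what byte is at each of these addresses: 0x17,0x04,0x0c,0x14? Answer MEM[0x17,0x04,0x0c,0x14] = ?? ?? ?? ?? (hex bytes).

MEM[0x17,0x04,0x0c,0x14] = d8 e8 97 97

#0 dst[0x02+2] := {0x07,0xe4}
#1 dst[0x15+3] := {0x3f,0x34,0xd8}
#2 dst[0x13+4] := {0x97,0xa4,0x03,0x6a}
#3 dst[0x12+2] := {0x97,0xa4}
#4 dst[0x13+2] := {0xe8,0x97}
#5 dst[0x04+2] := {0xe8,0x97}
query mem[0x17]=0xd8, mem[0x04]=0xe8, mem[0x0c]=0x97, mem[0x14]=0x97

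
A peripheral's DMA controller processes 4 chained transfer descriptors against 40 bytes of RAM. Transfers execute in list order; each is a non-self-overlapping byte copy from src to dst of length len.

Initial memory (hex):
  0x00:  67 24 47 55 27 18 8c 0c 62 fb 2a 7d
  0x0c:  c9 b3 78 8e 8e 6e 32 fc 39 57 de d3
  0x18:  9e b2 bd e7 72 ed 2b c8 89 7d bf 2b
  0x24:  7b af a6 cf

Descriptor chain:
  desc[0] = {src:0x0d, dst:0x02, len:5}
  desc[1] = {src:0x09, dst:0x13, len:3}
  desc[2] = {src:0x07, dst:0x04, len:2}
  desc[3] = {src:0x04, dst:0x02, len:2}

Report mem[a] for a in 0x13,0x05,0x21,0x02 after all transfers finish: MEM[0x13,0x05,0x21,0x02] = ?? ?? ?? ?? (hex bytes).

MEM[0x13,0x05,0x21,0x02] = fb 62 7d 0c

[0] 0x0d->0x02 len=5 : b3 78 8e 8e 6e
[1] 0x09->0x13 len=3 : fb 2a 7d
[2] 0x07->0x04 len=2 : 0c 62
[3] 0x04->0x02 len=2 : 0c 62
query mem[0x13]=0xfb, mem[0x05]=0x62, mem[0x21]=0x7d, mem[0x02]=0x0c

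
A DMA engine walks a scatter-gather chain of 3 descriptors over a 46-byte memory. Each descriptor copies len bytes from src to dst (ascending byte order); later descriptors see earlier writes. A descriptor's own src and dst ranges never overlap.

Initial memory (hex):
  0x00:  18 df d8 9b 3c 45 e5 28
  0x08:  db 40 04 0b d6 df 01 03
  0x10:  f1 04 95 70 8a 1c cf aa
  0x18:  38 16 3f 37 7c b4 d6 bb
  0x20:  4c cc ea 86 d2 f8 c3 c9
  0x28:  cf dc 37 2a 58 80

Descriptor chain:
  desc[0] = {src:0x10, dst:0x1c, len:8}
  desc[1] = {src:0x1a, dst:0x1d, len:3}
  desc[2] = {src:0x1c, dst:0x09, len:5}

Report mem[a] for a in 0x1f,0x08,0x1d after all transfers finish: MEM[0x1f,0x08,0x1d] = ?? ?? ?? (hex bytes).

MEM[0x1f,0x08,0x1d] = f1 db 3f

#0 dst[0x1c+8] := {0xf1,0x04,0x95,0x70,0x8a,0x1c,0xcf,0xaa}
#1 dst[0x1d+3] := {0x3f,0x37,0xf1}
#2 dst[0x09+5] := {0xf1,0x3f,0x37,0xf1,0x8a}
query mem[0x1f]=0xf1, mem[0x08]=0xdb, mem[0x1d]=0x3f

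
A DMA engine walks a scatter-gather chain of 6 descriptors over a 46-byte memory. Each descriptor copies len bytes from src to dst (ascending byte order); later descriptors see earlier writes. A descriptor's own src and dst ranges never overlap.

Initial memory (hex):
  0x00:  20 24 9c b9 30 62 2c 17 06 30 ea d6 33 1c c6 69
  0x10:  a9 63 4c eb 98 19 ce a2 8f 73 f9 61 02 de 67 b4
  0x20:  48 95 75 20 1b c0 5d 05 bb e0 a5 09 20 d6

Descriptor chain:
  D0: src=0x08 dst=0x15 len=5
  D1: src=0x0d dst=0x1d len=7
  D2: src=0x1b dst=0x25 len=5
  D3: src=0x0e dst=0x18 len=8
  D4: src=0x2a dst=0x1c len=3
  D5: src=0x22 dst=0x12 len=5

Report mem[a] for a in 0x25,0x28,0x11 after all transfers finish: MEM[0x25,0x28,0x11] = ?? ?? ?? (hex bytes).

#0 dst[0x15+5] := {0x06,0x30,0xea,0xd6,0x33}
#1 dst[0x1d+7] := {0x1c,0xc6,0x69,0xa9,0x63,0x4c,0xeb}
#2 dst[0x25+5] := {0x61,0x02,0x1c,0xc6,0x69}
#3 dst[0x18+8] := {0xc6,0x69,0xa9,0x63,0x4c,0xeb,0x98,0x06}
#4 dst[0x1c+3] := {0xa5,0x09,0x20}
#5 dst[0x12+5] := {0x4c,0xeb,0x1b,0x61,0x02}
query mem[0x25]=0x61, mem[0x28]=0xc6, mem[0x11]=0x63

MEM[0x25,0x28,0x11] = 61 c6 63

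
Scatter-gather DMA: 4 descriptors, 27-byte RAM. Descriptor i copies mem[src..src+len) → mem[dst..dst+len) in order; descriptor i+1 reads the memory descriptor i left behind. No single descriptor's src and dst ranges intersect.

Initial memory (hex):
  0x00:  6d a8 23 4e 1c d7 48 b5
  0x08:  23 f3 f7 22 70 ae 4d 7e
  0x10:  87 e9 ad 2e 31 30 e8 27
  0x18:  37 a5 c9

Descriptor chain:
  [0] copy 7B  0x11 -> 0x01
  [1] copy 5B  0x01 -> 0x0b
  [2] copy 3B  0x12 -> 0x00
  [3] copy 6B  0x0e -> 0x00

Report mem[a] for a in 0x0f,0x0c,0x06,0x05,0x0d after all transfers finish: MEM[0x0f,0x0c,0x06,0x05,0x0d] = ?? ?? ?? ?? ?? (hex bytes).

  after D0: wrote 7B at 0x01 = e9ad2e3130e827
  after D1: wrote 5B at 0x0b = e9ad2e3130
  after D2: wrote 3B at 0x00 = ad2e31
  after D3: wrote 6B at 0x00 = 313087e9ad2e
query mem[0x0f]=0x30, mem[0x0c]=0xad, mem[0x06]=0xe8, mem[0x05]=0x2e, mem[0x0d]=0x2e

MEM[0x0f,0x0c,0x06,0x05,0x0d] = 30 ad e8 2e 2e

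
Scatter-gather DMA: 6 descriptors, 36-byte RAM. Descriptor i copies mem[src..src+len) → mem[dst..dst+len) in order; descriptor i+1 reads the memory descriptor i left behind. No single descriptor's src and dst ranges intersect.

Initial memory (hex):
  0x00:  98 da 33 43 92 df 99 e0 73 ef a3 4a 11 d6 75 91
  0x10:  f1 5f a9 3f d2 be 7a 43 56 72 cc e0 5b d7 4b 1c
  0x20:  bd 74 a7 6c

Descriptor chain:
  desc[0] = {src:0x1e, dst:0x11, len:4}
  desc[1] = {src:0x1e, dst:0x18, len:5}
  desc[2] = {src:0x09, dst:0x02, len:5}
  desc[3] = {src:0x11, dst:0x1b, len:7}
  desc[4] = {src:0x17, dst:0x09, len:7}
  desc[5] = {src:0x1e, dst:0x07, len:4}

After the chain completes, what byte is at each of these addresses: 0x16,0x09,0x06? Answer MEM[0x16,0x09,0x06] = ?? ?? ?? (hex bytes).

MEM[0x16,0x09,0x06] = 7a 7a d6

[0] 0x1e->0x11 len=4 : 4b 1c bd 74
[1] 0x1e->0x18 len=5 : 4b 1c bd 74 a7
[2] 0x09->0x02 len=5 : ef a3 4a 11 d6
[3] 0x11->0x1b len=7 : 4b 1c bd 74 be 7a 43
[4] 0x17->0x09 len=7 : 43 4b 1c bd 4b 1c bd
[5] 0x1e->0x07 len=4 : 74 be 7a 43
query mem[0x16]=0x7a, mem[0x09]=0x7a, mem[0x06]=0xd6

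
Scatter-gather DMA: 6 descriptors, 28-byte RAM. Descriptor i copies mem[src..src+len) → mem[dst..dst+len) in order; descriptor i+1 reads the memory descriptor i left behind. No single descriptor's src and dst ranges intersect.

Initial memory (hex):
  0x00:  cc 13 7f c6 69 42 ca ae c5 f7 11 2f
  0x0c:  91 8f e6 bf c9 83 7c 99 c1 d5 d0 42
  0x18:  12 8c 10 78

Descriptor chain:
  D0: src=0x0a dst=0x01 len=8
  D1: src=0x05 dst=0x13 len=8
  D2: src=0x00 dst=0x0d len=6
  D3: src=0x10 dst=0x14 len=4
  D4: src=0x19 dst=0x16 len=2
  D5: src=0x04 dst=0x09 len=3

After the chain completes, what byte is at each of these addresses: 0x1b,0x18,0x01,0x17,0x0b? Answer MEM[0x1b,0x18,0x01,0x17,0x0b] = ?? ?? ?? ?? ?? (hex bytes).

MEM[0x1b,0x18,0x01,0x17,0x0b] = 78 11 11 91 bf

[0] 0x0a->0x01 len=8 : 11 2f 91 8f e6 bf c9 83
[1] 0x05->0x13 len=8 : e6 bf c9 83 f7 11 2f 91
[2] 0x00->0x0d len=6 : cc 11 2f 91 8f e6
[3] 0x10->0x14 len=4 : 91 8f e6 e6
[4] 0x19->0x16 len=2 : 2f 91
[5] 0x04->0x09 len=3 : 8f e6 bf
query mem[0x1b]=0x78, mem[0x18]=0x11, mem[0x01]=0x11, mem[0x17]=0x91, mem[0x0b]=0xbf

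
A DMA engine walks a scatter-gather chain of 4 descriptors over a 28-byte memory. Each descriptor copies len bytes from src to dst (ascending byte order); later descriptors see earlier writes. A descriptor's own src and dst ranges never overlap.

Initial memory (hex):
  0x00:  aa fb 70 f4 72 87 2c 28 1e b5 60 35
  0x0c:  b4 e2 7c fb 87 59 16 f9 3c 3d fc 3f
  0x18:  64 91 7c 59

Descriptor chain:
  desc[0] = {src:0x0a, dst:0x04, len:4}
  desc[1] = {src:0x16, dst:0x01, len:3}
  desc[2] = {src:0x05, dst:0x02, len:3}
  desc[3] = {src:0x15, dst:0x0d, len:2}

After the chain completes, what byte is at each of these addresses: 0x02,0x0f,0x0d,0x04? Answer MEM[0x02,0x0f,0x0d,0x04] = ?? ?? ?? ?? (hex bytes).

MEM[0x02,0x0f,0x0d,0x04] = 35 fb 3d e2

D0: mem[0x04..0x07] <- [60 35 b4 e2]
D1: mem[0x01..0x03] <- [fc 3f 64]
D2: mem[0x02..0x04] <- [35 b4 e2]
D3: mem[0x0d..0x0e] <- [3d fc]
query mem[0x02]=0x35, mem[0x0f]=0xfb, mem[0x0d]=0x3d, mem[0x04]=0xe2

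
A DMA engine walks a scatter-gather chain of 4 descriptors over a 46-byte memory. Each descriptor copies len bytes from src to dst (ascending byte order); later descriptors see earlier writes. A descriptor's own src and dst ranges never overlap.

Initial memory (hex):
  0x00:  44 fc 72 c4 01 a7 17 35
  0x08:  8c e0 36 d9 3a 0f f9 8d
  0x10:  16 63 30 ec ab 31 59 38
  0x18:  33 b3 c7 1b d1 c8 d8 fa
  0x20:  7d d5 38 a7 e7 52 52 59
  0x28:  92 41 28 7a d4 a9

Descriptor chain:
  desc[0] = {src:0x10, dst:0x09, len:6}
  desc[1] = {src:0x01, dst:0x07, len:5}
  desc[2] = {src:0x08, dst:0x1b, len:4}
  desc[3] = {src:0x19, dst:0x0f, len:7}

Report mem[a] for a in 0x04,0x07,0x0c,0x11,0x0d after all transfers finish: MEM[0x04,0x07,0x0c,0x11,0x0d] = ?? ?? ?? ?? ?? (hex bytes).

#0 dst[0x09+6] := {0x16,0x63,0x30,0xec,0xab,0x31}
#1 dst[0x07+5] := {0xfc,0x72,0xc4,0x01,0xa7}
#2 dst[0x1b+4] := {0x72,0xc4,0x01,0xa7}
#3 dst[0x0f+7] := {0xb3,0xc7,0x72,0xc4,0x01,0xa7,0xfa}
query mem[0x04]=0x01, mem[0x07]=0xfc, mem[0x0c]=0xec, mem[0x11]=0x72, mem[0x0d]=0xab

MEM[0x04,0x07,0x0c,0x11,0x0d] = 01 fc ec 72 ab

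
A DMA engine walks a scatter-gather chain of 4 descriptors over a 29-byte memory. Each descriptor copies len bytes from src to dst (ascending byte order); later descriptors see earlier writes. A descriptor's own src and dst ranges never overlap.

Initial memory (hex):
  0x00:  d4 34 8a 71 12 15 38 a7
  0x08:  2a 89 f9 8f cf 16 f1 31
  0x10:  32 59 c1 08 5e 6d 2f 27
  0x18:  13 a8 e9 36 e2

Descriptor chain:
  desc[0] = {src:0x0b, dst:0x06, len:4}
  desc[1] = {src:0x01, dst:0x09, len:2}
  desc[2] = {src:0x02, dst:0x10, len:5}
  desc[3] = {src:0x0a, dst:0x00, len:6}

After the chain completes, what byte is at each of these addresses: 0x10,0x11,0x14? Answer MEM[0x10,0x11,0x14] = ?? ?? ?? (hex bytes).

MEM[0x10,0x11,0x14] = 8a 71 8f

D0: mem[0x06..0x09] <- [8f cf 16 f1]
D1: mem[0x09..0x0a] <- [34 8a]
D2: mem[0x10..0x14] <- [8a 71 12 15 8f]
D3: mem[0x00..0x05] <- [8a 8f cf 16 f1 31]
query mem[0x10]=0x8a, mem[0x11]=0x71, mem[0x14]=0x8f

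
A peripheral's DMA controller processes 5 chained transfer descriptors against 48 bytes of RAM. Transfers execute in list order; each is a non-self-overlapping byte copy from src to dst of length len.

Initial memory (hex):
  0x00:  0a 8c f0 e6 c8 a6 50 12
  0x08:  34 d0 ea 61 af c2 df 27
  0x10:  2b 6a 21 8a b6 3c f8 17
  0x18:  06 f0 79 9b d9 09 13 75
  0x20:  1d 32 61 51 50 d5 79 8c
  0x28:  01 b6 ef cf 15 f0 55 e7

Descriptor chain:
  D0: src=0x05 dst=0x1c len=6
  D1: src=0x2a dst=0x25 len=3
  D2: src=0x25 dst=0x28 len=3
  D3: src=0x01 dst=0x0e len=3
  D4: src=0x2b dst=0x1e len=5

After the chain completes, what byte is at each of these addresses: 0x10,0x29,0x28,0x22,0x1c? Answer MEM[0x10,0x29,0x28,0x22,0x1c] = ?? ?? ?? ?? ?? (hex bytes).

D0: mem[0x1c..0x21] <- [a6 50 12 34 d0 ea]
D1: mem[0x25..0x27] <- [ef cf 15]
D2: mem[0x28..0x2a] <- [ef cf 15]
D3: mem[0x0e..0x10] <- [8c f0 e6]
D4: mem[0x1e..0x22] <- [cf 15 f0 55 e7]
query mem[0x10]=0xe6, mem[0x29]=0xcf, mem[0x28]=0xef, mem[0x22]=0xe7, mem[0x1c]=0xa6

MEM[0x10,0x29,0x28,0x22,0x1c] = e6 cf ef e7 a6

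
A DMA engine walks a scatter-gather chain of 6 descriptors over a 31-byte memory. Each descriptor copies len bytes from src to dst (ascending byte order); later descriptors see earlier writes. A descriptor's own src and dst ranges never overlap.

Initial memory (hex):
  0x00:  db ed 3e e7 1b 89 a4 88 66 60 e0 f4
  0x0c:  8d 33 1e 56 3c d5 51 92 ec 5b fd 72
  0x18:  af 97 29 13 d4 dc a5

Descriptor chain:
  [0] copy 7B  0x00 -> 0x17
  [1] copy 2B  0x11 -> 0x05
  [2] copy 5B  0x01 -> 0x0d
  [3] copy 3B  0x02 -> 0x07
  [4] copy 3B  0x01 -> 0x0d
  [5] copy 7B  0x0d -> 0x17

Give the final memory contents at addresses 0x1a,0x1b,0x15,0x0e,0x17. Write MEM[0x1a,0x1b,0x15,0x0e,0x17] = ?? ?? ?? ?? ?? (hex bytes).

MEM[0x1a,0x1b,0x15,0x0e,0x17] = 1b d5 5b 3e ed

D0: mem[0x17..0x1d] <- [db ed 3e e7 1b 89 a4]
D1: mem[0x05..0x06] <- [d5 51]
D2: mem[0x0d..0x11] <- [ed 3e e7 1b d5]
D3: mem[0x07..0x09] <- [3e e7 1b]
D4: mem[0x0d..0x0f] <- [ed 3e e7]
D5: mem[0x17..0x1d] <- [ed 3e e7 1b d5 51 92]
query mem[0x1a]=0x1b, mem[0x1b]=0xd5, mem[0x15]=0x5b, mem[0x0e]=0x3e, mem[0x17]=0xed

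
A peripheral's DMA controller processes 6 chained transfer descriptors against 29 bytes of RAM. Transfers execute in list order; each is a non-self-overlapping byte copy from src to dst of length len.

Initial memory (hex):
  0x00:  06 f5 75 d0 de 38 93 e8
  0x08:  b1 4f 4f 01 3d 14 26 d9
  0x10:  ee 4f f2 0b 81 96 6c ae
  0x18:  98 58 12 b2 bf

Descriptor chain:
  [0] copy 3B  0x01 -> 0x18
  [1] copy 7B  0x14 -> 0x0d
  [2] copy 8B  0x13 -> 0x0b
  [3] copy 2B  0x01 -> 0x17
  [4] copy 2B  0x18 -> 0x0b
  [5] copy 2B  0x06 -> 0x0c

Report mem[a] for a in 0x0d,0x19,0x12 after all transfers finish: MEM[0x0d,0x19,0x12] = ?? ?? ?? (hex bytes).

D0: mem[0x18..0x1a] <- [f5 75 d0]
D1: mem[0x0d..0x13] <- [81 96 6c ae f5 75 d0]
D2: mem[0x0b..0x12] <- [d0 81 96 6c ae f5 75 d0]
D3: mem[0x17..0x18] <- [f5 75]
D4: mem[0x0b..0x0c] <- [75 75]
D5: mem[0x0c..0x0d] <- [93 e8]
query mem[0x0d]=0xe8, mem[0x19]=0x75, mem[0x12]=0xd0

MEM[0x0d,0x19,0x12] = e8 75 d0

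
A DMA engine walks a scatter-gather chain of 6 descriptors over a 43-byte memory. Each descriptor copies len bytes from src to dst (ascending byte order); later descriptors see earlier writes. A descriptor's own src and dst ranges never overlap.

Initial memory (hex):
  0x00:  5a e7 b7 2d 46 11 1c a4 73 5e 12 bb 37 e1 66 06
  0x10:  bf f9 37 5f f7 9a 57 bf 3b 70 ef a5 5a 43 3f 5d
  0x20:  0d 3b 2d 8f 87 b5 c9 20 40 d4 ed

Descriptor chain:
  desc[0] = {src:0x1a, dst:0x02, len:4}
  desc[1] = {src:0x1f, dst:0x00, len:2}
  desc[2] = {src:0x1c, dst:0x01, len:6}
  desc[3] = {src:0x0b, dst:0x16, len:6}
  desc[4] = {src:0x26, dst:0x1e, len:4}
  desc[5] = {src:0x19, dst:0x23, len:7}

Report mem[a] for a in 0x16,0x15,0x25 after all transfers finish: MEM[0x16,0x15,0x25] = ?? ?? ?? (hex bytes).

MEM[0x16,0x15,0x25] = bb 9a bf

[0] 0x1a->0x02 len=4 : ef a5 5a 43
[1] 0x1f->0x00 len=2 : 5d 0d
[2] 0x1c->0x01 len=6 : 5a 43 3f 5d 0d 3b
[3] 0x0b->0x16 len=6 : bb 37 e1 66 06 bf
[4] 0x26->0x1e len=4 : c9 20 40 d4
[5] 0x19->0x23 len=7 : 66 06 bf 5a 43 c9 20
query mem[0x16]=0xbb, mem[0x15]=0x9a, mem[0x25]=0xbf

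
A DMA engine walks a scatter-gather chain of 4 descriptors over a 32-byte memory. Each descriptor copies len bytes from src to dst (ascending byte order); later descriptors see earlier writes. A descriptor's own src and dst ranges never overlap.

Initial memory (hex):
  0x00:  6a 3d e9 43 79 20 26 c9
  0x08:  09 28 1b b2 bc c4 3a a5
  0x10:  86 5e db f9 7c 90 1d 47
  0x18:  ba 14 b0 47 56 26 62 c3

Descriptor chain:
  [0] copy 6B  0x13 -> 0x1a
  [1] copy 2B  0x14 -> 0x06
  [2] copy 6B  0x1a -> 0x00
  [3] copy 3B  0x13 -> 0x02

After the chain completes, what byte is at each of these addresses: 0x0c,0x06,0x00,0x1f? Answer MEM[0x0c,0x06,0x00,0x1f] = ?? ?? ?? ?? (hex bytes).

MEM[0x0c,0x06,0x00,0x1f] = bc 7c f9 ba

  after D0: wrote 6B at 0x1a = f97c901d47ba
  after D1: wrote 2B at 0x06 = 7c90
  after D2: wrote 6B at 0x00 = f97c901d47ba
  after D3: wrote 3B at 0x02 = f97c90
query mem[0x0c]=0xbc, mem[0x06]=0x7c, mem[0x00]=0xf9, mem[0x1f]=0xba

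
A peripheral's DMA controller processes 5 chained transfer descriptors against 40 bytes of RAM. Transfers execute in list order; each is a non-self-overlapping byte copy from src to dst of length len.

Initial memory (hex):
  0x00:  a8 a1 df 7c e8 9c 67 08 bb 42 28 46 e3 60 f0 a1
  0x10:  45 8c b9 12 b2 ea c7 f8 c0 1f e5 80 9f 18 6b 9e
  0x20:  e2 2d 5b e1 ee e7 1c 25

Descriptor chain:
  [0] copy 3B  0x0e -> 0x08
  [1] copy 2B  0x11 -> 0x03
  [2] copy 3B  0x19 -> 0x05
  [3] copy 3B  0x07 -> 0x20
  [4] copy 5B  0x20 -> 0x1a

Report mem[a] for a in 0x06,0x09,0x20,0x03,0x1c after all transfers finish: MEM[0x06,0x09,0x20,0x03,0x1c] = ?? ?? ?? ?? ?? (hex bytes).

#0 dst[0x08+3] := {0xf0,0xa1,0x45}
#1 dst[0x03+2] := {0x8c,0xb9}
#2 dst[0x05+3] := {0x1f,0xe5,0x80}
#3 dst[0x20+3] := {0x80,0xf0,0xa1}
#4 dst[0x1a+5] := {0x80,0xf0,0xa1,0xe1,0xee}
query mem[0x06]=0xe5, mem[0x09]=0xa1, mem[0x20]=0x80, mem[0x03]=0x8c, mem[0x1c]=0xa1

MEM[0x06,0x09,0x20,0x03,0x1c] = e5 a1 80 8c a1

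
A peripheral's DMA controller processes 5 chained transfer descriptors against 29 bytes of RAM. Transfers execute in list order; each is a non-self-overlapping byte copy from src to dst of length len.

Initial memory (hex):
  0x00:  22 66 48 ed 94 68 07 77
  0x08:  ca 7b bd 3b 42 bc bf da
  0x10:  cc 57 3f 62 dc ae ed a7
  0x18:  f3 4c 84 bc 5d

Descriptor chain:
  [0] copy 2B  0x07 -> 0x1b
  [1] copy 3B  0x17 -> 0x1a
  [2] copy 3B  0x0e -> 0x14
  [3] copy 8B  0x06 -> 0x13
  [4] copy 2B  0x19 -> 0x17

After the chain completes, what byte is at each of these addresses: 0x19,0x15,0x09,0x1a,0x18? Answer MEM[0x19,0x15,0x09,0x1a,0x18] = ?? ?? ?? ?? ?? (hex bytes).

#0 dst[0x1b+2] := {0x77,0xca}
#1 dst[0x1a+3] := {0xa7,0xf3,0x4c}
#2 dst[0x14+3] := {0xbf,0xda,0xcc}
#3 dst[0x13+8] := {0x07,0x77,0xca,0x7b,0xbd,0x3b,0x42,0xbc}
#4 dst[0x17+2] := {0x42,0xbc}
query mem[0x19]=0x42, mem[0x15]=0xca, mem[0x09]=0x7b, mem[0x1a]=0xbc, mem[0x18]=0xbc

MEM[0x19,0x15,0x09,0x1a,0x18] = 42 ca 7b bc bc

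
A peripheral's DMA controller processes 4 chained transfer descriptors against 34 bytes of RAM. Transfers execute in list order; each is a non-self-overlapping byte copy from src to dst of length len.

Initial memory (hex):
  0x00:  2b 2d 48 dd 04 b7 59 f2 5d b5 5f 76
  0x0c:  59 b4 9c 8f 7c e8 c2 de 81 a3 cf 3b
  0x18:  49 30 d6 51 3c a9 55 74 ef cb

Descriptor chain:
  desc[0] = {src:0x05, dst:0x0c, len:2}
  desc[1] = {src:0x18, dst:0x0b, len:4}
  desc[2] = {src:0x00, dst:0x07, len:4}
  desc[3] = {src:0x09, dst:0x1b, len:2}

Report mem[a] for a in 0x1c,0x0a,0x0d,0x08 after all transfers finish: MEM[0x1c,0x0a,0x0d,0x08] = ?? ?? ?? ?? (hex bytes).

MEM[0x1c,0x0a,0x0d,0x08] = dd dd d6 2d

#0 dst[0x0c+2] := {0xb7,0x59}
#1 dst[0x0b+4] := {0x49,0x30,0xd6,0x51}
#2 dst[0x07+4] := {0x2b,0x2d,0x48,0xdd}
#3 dst[0x1b+2] := {0x48,0xdd}
query mem[0x1c]=0xdd, mem[0x0a]=0xdd, mem[0x0d]=0xd6, mem[0x08]=0x2d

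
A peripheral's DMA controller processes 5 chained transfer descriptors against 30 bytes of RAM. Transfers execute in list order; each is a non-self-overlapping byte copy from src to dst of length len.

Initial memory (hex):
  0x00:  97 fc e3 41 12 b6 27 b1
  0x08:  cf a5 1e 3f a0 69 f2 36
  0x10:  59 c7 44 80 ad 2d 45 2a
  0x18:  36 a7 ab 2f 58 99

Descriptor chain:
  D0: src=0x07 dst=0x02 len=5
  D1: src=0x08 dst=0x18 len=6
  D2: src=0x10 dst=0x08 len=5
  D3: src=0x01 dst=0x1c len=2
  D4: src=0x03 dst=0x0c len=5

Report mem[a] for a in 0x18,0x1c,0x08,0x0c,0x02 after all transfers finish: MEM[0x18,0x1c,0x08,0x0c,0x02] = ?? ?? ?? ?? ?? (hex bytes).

MEM[0x18,0x1c,0x08,0x0c,0x02] = cf fc 59 cf b1

  after D0: wrote 5B at 0x02 = b1cfa51e3f
  after D1: wrote 6B at 0x18 = cfa51e3fa069
  after D2: wrote 5B at 0x08 = 59c74480ad
  after D3: wrote 2B at 0x1c = fcb1
  after D4: wrote 5B at 0x0c = cfa51e3fb1
query mem[0x18]=0xcf, mem[0x1c]=0xfc, mem[0x08]=0x59, mem[0x0c]=0xcf, mem[0x02]=0xb1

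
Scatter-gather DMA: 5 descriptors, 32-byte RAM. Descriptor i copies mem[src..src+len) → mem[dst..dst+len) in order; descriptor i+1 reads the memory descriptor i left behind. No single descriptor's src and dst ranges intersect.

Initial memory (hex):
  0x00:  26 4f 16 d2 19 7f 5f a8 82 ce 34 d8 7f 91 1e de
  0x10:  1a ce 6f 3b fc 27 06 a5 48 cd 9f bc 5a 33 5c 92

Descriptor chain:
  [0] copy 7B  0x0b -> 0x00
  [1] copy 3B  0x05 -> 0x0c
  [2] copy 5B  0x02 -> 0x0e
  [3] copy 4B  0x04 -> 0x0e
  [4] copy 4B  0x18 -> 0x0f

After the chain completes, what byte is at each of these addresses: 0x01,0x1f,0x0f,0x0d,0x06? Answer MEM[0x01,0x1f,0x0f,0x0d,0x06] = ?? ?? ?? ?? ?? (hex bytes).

[0] 0x0b->0x00 len=7 : d8 7f 91 1e de 1a ce
[1] 0x05->0x0c len=3 : 1a ce a8
[2] 0x02->0x0e len=5 : 91 1e de 1a ce
[3] 0x04->0x0e len=4 : de 1a ce a8
[4] 0x18->0x0f len=4 : 48 cd 9f bc
query mem[0x01]=0x7f, mem[0x1f]=0x92, mem[0x0f]=0x48, mem[0x0d]=0xce, mem[0x06]=0xce

MEM[0x01,0x1f,0x0f,0x0d,0x06] = 7f 92 48 ce ce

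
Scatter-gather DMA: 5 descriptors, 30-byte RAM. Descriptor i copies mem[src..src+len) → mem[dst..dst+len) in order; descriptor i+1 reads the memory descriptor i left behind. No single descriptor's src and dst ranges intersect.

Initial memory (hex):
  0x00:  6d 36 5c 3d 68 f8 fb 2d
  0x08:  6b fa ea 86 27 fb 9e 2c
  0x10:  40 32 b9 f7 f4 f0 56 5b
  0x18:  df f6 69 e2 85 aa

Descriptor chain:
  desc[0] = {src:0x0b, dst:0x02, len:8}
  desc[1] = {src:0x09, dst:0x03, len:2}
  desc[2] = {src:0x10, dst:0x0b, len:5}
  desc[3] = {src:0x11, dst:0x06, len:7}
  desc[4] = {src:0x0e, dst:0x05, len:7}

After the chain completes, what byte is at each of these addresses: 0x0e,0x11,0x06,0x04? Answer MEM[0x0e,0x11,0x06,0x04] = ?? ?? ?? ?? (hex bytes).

[0] 0x0b->0x02 len=8 : 86 27 fb 9e 2c 40 32 b9
[1] 0x09->0x03 len=2 : b9 ea
[2] 0x10->0x0b len=5 : 40 32 b9 f7 f4
[3] 0x11->0x06 len=7 : 32 b9 f7 f4 f0 56 5b
[4] 0x0e->0x05 len=7 : f7 f4 40 32 b9 f7 f4
query mem[0x0e]=0xf7, mem[0x11]=0x32, mem[0x06]=0xf4, mem[0x04]=0xea

MEM[0x0e,0x11,0x06,0x04] = f7 32 f4 ea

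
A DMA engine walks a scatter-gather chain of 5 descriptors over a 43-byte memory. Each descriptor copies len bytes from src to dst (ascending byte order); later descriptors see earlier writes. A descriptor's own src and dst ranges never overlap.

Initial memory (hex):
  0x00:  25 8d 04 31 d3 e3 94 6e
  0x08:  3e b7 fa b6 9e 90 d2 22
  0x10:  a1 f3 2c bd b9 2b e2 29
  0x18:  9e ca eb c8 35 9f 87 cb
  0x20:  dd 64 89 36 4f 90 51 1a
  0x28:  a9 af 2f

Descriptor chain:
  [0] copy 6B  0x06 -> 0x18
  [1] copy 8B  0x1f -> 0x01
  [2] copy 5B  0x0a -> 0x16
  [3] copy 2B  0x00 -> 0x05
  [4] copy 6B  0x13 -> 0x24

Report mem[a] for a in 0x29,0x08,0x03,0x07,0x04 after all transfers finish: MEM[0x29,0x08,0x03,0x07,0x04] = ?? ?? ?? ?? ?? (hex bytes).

#0 dst[0x18+6] := {0x94,0x6e,0x3e,0xb7,0xfa,0xb6}
#1 dst[0x01+8] := {0xcb,0xdd,0x64,0x89,0x36,0x4f,0x90,0x51}
#2 dst[0x16+5] := {0xfa,0xb6,0x9e,0x90,0xd2}
#3 dst[0x05+2] := {0x25,0xcb}
#4 dst[0x24+6] := {0xbd,0xb9,0x2b,0xfa,0xb6,0x9e}
query mem[0x29]=0x9e, mem[0x08]=0x51, mem[0x03]=0x64, mem[0x07]=0x90, mem[0x04]=0x89

MEM[0x29,0x08,0x03,0x07,0x04] = 9e 51 64 90 89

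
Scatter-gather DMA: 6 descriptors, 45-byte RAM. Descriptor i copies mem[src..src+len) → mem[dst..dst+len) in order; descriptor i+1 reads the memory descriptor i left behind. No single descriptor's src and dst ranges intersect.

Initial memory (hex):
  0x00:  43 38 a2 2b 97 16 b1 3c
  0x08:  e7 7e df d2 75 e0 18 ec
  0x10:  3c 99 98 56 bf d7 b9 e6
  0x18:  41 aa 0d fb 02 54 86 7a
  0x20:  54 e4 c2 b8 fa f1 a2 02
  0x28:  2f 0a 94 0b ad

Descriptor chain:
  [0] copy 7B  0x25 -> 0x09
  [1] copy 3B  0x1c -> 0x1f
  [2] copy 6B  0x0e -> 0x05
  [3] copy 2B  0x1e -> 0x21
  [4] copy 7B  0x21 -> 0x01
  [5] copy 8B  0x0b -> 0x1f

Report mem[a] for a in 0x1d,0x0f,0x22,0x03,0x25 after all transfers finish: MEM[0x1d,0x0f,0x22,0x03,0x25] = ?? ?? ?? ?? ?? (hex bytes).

#0 dst[0x09+7] := {0xf1,0xa2,0x02,0x2f,0x0a,0x94,0x0b}
#1 dst[0x1f+3] := {0x02,0x54,0x86}
#2 dst[0x05+6] := {0x94,0x0b,0x3c,0x99,0x98,0x56}
#3 dst[0x21+2] := {0x86,0x02}
#4 dst[0x01+7] := {0x86,0x02,0xb8,0xfa,0xf1,0xa2,0x02}
#5 dst[0x1f+8] := {0x02,0x2f,0x0a,0x94,0x0b,0x3c,0x99,0x98}
query mem[0x1d]=0x54, mem[0x0f]=0x0b, mem[0x22]=0x94, mem[0x03]=0xb8, mem[0x25]=0x99

MEM[0x1d,0x0f,0x22,0x03,0x25] = 54 0b 94 b8 99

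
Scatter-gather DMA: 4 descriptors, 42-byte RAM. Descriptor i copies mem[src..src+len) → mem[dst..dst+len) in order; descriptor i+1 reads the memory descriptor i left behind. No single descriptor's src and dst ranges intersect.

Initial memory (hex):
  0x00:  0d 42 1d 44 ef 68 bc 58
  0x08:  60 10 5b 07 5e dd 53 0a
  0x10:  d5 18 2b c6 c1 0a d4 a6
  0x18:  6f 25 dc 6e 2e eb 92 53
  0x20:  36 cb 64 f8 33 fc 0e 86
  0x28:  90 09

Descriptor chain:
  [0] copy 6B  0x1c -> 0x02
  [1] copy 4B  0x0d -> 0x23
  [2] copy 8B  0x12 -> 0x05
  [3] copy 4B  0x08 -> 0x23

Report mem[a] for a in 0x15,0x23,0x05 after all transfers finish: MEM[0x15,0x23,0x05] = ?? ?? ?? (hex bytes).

  after D0: wrote 6B at 0x02 = 2eeb925336cb
  after D1: wrote 4B at 0x23 = dd530ad5
  after D2: wrote 8B at 0x05 = 2bc6c10ad4a66f25
  after D3: wrote 4B at 0x23 = 0ad4a66f
query mem[0x15]=0x0a, mem[0x23]=0x0a, mem[0x05]=0x2b

MEM[0x15,0x23,0x05] = 0a 0a 2b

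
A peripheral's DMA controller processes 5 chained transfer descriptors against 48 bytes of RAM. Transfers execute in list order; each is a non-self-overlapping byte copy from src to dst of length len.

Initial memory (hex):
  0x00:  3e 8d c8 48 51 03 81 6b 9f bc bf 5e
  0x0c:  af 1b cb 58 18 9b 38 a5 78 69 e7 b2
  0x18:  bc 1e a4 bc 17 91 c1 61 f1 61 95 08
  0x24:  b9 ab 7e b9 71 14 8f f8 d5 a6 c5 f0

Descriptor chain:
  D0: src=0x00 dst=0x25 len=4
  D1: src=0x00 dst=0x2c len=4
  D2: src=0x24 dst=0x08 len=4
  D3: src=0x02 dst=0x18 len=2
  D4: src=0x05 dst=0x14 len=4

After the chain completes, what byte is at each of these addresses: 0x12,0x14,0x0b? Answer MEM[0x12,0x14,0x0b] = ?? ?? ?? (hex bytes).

  after D0: wrote 4B at 0x25 = 3e8dc848
  after D1: wrote 4B at 0x2c = 3e8dc848
  after D2: wrote 4B at 0x08 = b93e8dc8
  after D3: wrote 2B at 0x18 = c848
  after D4: wrote 4B at 0x14 = 03816bb9
query mem[0x12]=0x38, mem[0x14]=0x03, mem[0x0b]=0xc8

MEM[0x12,0x14,0x0b] = 38 03 c8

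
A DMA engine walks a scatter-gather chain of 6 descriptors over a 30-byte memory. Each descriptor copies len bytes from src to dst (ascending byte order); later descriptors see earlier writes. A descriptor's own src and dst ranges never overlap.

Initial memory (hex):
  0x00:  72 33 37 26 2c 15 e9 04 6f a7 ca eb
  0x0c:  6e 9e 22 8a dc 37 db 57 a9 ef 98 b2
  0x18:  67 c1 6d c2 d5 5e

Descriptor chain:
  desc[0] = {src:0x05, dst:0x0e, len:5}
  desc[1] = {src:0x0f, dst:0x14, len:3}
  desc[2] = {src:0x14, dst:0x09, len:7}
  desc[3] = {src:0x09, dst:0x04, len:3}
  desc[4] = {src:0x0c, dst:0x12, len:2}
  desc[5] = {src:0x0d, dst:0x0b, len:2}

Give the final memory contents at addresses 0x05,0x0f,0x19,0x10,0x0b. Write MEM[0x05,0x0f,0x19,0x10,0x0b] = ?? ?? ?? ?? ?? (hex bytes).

MEM[0x05,0x0f,0x19,0x10,0x0b] = 04 6d c1 04 67

  after D0: wrote 5B at 0x0e = 15e9046fa7
  after D1: wrote 3B at 0x14 = e9046f
  after D2: wrote 7B at 0x09 = e9046fb267c16d
  after D3: wrote 3B at 0x04 = e9046f
  after D4: wrote 2B at 0x12 = b267
  after D5: wrote 2B at 0x0b = 67c1
query mem[0x05]=0x04, mem[0x0f]=0x6d, mem[0x19]=0xc1, mem[0x10]=0x04, mem[0x0b]=0x67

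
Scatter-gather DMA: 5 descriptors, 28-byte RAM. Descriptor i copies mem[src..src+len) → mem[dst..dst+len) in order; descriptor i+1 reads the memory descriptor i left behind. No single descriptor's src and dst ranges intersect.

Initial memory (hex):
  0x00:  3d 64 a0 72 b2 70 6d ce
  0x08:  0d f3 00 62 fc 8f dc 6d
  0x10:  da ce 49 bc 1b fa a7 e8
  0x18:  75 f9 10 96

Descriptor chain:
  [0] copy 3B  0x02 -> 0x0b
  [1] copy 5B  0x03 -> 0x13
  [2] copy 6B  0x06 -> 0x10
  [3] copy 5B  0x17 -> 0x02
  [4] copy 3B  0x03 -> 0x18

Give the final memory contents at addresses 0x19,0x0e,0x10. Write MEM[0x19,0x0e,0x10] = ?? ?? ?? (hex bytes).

MEM[0x19,0x0e,0x10] = f9 dc 6d

[0] 0x02->0x0b len=3 : a0 72 b2
[1] 0x03->0x13 len=5 : 72 b2 70 6d ce
[2] 0x06->0x10 len=6 : 6d ce 0d f3 00 a0
[3] 0x17->0x02 len=5 : ce 75 f9 10 96
[4] 0x03->0x18 len=3 : 75 f9 10
query mem[0x19]=0xf9, mem[0x0e]=0xdc, mem[0x10]=0x6d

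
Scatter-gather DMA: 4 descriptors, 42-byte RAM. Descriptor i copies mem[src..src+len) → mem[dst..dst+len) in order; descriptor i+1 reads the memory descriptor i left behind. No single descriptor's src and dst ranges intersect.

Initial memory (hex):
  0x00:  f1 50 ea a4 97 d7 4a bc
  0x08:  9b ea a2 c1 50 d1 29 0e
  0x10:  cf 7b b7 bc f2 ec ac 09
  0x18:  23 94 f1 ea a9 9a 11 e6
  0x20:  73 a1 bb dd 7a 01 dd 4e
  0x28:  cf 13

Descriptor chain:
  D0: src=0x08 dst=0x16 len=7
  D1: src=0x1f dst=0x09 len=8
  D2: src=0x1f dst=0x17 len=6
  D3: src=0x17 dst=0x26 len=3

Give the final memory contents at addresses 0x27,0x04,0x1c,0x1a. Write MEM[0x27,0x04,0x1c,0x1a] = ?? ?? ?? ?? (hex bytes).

  after D0: wrote 7B at 0x16 = 9beaa2c150d129
  after D1: wrote 8B at 0x09 = e673a1bbdd7a01dd
  after D2: wrote 6B at 0x17 = e673a1bbdd7a
  after D3: wrote 3B at 0x26 = e673a1
query mem[0x27]=0x73, mem[0x04]=0x97, mem[0x1c]=0x7a, mem[0x1a]=0xbb

MEM[0x27,0x04,0x1c,0x1a] = 73 97 7a bb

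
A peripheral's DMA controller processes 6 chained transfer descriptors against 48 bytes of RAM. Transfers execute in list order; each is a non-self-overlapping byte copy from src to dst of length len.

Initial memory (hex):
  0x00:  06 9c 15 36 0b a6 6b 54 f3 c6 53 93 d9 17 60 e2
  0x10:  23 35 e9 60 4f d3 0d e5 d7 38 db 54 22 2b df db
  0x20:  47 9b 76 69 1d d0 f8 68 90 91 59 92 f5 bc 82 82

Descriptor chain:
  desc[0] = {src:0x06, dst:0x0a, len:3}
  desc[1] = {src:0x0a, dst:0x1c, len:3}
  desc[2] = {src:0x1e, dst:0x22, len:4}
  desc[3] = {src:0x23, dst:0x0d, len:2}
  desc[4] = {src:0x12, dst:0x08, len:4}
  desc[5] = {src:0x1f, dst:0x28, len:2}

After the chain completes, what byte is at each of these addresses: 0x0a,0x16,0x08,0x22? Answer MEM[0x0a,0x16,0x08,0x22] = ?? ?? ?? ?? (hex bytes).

MEM[0x0a,0x16,0x08,0x22] = 4f 0d e9 f3

[0] 0x06->0x0a len=3 : 6b 54 f3
[1] 0x0a->0x1c len=3 : 6b 54 f3
[2] 0x1e->0x22 len=4 : f3 db 47 9b
[3] 0x23->0x0d len=2 : db 47
[4] 0x12->0x08 len=4 : e9 60 4f d3
[5] 0x1f->0x28 len=2 : db 47
query mem[0x0a]=0x4f, mem[0x16]=0x0d, mem[0x08]=0xe9, mem[0x22]=0xf3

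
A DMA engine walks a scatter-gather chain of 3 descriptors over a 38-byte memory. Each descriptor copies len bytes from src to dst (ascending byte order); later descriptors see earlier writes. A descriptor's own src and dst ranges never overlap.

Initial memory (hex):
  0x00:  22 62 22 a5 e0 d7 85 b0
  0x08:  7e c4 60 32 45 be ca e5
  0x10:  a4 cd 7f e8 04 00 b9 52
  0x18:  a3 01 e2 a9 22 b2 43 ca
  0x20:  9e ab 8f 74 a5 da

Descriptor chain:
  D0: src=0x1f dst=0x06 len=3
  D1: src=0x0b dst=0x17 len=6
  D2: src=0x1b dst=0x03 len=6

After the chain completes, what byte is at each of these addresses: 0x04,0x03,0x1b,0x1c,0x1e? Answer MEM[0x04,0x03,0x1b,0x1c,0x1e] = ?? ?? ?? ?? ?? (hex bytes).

MEM[0x04,0x03,0x1b,0x1c,0x1e] = a4 e5 e5 a4 43

#0 dst[0x06+3] := {0xca,0x9e,0xab}
#1 dst[0x17+6] := {0x32,0x45,0xbe,0xca,0xe5,0xa4}
#2 dst[0x03+6] := {0xe5,0xa4,0xb2,0x43,0xca,0x9e}
query mem[0x04]=0xa4, mem[0x03]=0xe5, mem[0x1b]=0xe5, mem[0x1c]=0xa4, mem[0x1e]=0x43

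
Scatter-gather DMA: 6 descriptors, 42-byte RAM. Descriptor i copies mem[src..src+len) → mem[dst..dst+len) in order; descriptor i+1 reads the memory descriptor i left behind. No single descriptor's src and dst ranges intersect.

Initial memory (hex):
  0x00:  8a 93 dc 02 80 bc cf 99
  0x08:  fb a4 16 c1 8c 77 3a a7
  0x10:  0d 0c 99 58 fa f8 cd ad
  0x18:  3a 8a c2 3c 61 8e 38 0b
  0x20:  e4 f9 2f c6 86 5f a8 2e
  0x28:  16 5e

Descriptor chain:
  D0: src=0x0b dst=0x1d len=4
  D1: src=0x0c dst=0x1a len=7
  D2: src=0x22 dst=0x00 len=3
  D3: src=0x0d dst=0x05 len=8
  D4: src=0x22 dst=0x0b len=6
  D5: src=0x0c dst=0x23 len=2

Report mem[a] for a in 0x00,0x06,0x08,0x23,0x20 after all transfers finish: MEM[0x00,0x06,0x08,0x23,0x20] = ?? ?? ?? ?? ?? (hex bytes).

D0: mem[0x1d..0x20] <- [c1 8c 77 3a]
D1: mem[0x1a..0x20] <- [8c 77 3a a7 0d 0c 99]
D2: mem[0x00..0x02] <- [2f c6 86]
D3: mem[0x05..0x0c] <- [77 3a a7 0d 0c 99 58 fa]
D4: mem[0x0b..0x10] <- [2f c6 86 5f a8 2e]
D5: mem[0x23..0x24] <- [c6 86]
query mem[0x00]=0x2f, mem[0x06]=0x3a, mem[0x08]=0x0d, mem[0x23]=0xc6, mem[0x20]=0x99

MEM[0x00,0x06,0x08,0x23,0x20] = 2f 3a 0d c6 99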